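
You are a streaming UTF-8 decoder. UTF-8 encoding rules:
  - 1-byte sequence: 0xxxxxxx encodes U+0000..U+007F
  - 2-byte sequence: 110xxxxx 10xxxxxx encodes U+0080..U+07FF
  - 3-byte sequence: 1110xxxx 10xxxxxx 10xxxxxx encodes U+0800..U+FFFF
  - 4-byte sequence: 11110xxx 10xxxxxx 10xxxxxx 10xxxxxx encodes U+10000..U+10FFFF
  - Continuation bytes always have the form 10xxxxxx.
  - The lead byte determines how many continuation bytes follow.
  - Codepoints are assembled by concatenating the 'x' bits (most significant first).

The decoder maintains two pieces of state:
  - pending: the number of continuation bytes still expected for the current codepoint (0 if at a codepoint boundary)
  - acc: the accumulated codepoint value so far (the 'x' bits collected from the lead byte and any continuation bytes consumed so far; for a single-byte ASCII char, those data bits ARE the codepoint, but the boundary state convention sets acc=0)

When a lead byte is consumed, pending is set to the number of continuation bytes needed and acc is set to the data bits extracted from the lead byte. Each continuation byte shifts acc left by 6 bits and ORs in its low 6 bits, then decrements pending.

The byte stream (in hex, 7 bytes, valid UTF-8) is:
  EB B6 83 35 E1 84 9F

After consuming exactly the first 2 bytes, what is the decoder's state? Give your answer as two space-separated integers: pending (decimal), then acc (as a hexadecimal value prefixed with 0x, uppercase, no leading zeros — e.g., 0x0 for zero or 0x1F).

Byte[0]=EB: 3-byte lead. pending=2, acc=0xB
Byte[1]=B6: continuation. acc=(acc<<6)|0x36=0x2F6, pending=1

Answer: 1 0x2F6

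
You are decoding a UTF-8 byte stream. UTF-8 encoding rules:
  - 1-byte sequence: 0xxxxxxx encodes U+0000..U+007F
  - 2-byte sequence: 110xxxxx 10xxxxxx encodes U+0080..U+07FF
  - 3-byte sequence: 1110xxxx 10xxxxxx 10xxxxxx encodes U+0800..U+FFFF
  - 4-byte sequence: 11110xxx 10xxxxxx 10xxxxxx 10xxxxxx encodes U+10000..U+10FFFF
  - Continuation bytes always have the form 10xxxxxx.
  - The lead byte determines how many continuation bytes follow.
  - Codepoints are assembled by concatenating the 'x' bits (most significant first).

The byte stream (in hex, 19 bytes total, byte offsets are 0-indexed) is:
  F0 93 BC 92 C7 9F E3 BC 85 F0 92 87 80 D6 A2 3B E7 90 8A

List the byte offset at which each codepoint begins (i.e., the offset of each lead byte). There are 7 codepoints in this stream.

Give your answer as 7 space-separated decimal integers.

Byte[0]=F0: 4-byte lead, need 3 cont bytes. acc=0x0
Byte[1]=93: continuation. acc=(acc<<6)|0x13=0x13
Byte[2]=BC: continuation. acc=(acc<<6)|0x3C=0x4FC
Byte[3]=92: continuation. acc=(acc<<6)|0x12=0x13F12
Completed: cp=U+13F12 (starts at byte 0)
Byte[4]=C7: 2-byte lead, need 1 cont bytes. acc=0x7
Byte[5]=9F: continuation. acc=(acc<<6)|0x1F=0x1DF
Completed: cp=U+01DF (starts at byte 4)
Byte[6]=E3: 3-byte lead, need 2 cont bytes. acc=0x3
Byte[7]=BC: continuation. acc=(acc<<6)|0x3C=0xFC
Byte[8]=85: continuation. acc=(acc<<6)|0x05=0x3F05
Completed: cp=U+3F05 (starts at byte 6)
Byte[9]=F0: 4-byte lead, need 3 cont bytes. acc=0x0
Byte[10]=92: continuation. acc=(acc<<6)|0x12=0x12
Byte[11]=87: continuation. acc=(acc<<6)|0x07=0x487
Byte[12]=80: continuation. acc=(acc<<6)|0x00=0x121C0
Completed: cp=U+121C0 (starts at byte 9)
Byte[13]=D6: 2-byte lead, need 1 cont bytes. acc=0x16
Byte[14]=A2: continuation. acc=(acc<<6)|0x22=0x5A2
Completed: cp=U+05A2 (starts at byte 13)
Byte[15]=3B: 1-byte ASCII. cp=U+003B
Byte[16]=E7: 3-byte lead, need 2 cont bytes. acc=0x7
Byte[17]=90: continuation. acc=(acc<<6)|0x10=0x1D0
Byte[18]=8A: continuation. acc=(acc<<6)|0x0A=0x740A
Completed: cp=U+740A (starts at byte 16)

Answer: 0 4 6 9 13 15 16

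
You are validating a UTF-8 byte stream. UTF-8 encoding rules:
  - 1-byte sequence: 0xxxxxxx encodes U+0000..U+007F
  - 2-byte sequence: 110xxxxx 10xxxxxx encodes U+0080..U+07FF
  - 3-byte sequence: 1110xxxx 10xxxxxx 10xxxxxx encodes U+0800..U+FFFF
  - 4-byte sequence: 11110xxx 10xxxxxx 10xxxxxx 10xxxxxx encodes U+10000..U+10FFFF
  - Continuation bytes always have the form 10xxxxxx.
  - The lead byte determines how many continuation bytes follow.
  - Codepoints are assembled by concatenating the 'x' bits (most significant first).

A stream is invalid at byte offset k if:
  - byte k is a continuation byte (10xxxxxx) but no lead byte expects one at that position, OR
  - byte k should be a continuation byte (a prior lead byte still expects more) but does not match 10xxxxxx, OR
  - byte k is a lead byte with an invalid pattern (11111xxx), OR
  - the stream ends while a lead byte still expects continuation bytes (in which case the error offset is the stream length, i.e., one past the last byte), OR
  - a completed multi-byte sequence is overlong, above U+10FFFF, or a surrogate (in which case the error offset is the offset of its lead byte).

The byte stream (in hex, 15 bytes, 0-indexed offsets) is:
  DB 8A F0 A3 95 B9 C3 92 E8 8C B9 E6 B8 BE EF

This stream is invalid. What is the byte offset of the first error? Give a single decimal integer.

Answer: 15

Derivation:
Byte[0]=DB: 2-byte lead, need 1 cont bytes. acc=0x1B
Byte[1]=8A: continuation. acc=(acc<<6)|0x0A=0x6CA
Completed: cp=U+06CA (starts at byte 0)
Byte[2]=F0: 4-byte lead, need 3 cont bytes. acc=0x0
Byte[3]=A3: continuation. acc=(acc<<6)|0x23=0x23
Byte[4]=95: continuation. acc=(acc<<6)|0x15=0x8D5
Byte[5]=B9: continuation. acc=(acc<<6)|0x39=0x23579
Completed: cp=U+23579 (starts at byte 2)
Byte[6]=C3: 2-byte lead, need 1 cont bytes. acc=0x3
Byte[7]=92: continuation. acc=(acc<<6)|0x12=0xD2
Completed: cp=U+00D2 (starts at byte 6)
Byte[8]=E8: 3-byte lead, need 2 cont bytes. acc=0x8
Byte[9]=8C: continuation. acc=(acc<<6)|0x0C=0x20C
Byte[10]=B9: continuation. acc=(acc<<6)|0x39=0x8339
Completed: cp=U+8339 (starts at byte 8)
Byte[11]=E6: 3-byte lead, need 2 cont bytes. acc=0x6
Byte[12]=B8: continuation. acc=(acc<<6)|0x38=0x1B8
Byte[13]=BE: continuation. acc=(acc<<6)|0x3E=0x6E3E
Completed: cp=U+6E3E (starts at byte 11)
Byte[14]=EF: 3-byte lead, need 2 cont bytes. acc=0xF
Byte[15]: stream ended, expected continuation. INVALID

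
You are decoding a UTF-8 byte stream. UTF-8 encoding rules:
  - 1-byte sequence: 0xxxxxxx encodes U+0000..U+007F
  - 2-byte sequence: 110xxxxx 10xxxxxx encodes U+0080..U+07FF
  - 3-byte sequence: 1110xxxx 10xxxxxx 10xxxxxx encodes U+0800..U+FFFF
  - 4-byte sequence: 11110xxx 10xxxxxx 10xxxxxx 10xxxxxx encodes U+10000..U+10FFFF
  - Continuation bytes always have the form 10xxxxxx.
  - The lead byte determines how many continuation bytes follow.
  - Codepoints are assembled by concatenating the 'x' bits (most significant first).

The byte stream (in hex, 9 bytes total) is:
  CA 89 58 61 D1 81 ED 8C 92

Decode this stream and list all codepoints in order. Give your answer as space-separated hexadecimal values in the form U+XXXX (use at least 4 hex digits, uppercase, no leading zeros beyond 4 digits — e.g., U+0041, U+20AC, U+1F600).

Byte[0]=CA: 2-byte lead, need 1 cont bytes. acc=0xA
Byte[1]=89: continuation. acc=(acc<<6)|0x09=0x289
Completed: cp=U+0289 (starts at byte 0)
Byte[2]=58: 1-byte ASCII. cp=U+0058
Byte[3]=61: 1-byte ASCII. cp=U+0061
Byte[4]=D1: 2-byte lead, need 1 cont bytes. acc=0x11
Byte[5]=81: continuation. acc=(acc<<6)|0x01=0x441
Completed: cp=U+0441 (starts at byte 4)
Byte[6]=ED: 3-byte lead, need 2 cont bytes. acc=0xD
Byte[7]=8C: continuation. acc=(acc<<6)|0x0C=0x34C
Byte[8]=92: continuation. acc=(acc<<6)|0x12=0xD312
Completed: cp=U+D312 (starts at byte 6)

Answer: U+0289 U+0058 U+0061 U+0441 U+D312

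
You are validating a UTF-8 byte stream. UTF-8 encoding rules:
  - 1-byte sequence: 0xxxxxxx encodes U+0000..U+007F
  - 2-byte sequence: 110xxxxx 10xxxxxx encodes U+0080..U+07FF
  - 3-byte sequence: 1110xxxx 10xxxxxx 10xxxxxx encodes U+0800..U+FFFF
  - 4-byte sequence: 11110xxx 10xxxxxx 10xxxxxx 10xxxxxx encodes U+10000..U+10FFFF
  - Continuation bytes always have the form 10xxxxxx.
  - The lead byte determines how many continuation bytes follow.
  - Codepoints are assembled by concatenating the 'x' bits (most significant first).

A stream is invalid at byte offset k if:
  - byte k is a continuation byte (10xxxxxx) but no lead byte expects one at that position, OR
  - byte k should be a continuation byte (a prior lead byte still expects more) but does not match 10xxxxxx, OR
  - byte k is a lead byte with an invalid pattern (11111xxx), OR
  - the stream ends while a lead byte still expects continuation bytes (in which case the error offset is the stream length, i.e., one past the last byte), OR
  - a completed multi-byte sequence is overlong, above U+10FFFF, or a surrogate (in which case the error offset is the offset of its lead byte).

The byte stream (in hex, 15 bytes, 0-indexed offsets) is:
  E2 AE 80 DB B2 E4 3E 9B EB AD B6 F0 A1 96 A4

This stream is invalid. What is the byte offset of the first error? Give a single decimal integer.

Answer: 6

Derivation:
Byte[0]=E2: 3-byte lead, need 2 cont bytes. acc=0x2
Byte[1]=AE: continuation. acc=(acc<<6)|0x2E=0xAE
Byte[2]=80: continuation. acc=(acc<<6)|0x00=0x2B80
Completed: cp=U+2B80 (starts at byte 0)
Byte[3]=DB: 2-byte lead, need 1 cont bytes. acc=0x1B
Byte[4]=B2: continuation. acc=(acc<<6)|0x32=0x6F2
Completed: cp=U+06F2 (starts at byte 3)
Byte[5]=E4: 3-byte lead, need 2 cont bytes. acc=0x4
Byte[6]=3E: expected 10xxxxxx continuation. INVALID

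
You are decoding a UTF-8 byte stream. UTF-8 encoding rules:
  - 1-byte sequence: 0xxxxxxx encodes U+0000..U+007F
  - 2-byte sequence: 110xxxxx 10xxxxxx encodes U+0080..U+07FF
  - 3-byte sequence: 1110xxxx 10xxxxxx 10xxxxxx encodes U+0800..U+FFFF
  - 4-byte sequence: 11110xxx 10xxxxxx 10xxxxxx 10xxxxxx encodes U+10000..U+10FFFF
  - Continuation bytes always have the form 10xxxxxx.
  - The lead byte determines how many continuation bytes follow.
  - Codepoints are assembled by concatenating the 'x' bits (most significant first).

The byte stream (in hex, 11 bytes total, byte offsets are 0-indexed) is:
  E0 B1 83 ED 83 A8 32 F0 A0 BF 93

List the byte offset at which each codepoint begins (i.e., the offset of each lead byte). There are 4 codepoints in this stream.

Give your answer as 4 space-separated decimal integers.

Byte[0]=E0: 3-byte lead, need 2 cont bytes. acc=0x0
Byte[1]=B1: continuation. acc=(acc<<6)|0x31=0x31
Byte[2]=83: continuation. acc=(acc<<6)|0x03=0xC43
Completed: cp=U+0C43 (starts at byte 0)
Byte[3]=ED: 3-byte lead, need 2 cont bytes. acc=0xD
Byte[4]=83: continuation. acc=(acc<<6)|0x03=0x343
Byte[5]=A8: continuation. acc=(acc<<6)|0x28=0xD0E8
Completed: cp=U+D0E8 (starts at byte 3)
Byte[6]=32: 1-byte ASCII. cp=U+0032
Byte[7]=F0: 4-byte lead, need 3 cont bytes. acc=0x0
Byte[8]=A0: continuation. acc=(acc<<6)|0x20=0x20
Byte[9]=BF: continuation. acc=(acc<<6)|0x3F=0x83F
Byte[10]=93: continuation. acc=(acc<<6)|0x13=0x20FD3
Completed: cp=U+20FD3 (starts at byte 7)

Answer: 0 3 6 7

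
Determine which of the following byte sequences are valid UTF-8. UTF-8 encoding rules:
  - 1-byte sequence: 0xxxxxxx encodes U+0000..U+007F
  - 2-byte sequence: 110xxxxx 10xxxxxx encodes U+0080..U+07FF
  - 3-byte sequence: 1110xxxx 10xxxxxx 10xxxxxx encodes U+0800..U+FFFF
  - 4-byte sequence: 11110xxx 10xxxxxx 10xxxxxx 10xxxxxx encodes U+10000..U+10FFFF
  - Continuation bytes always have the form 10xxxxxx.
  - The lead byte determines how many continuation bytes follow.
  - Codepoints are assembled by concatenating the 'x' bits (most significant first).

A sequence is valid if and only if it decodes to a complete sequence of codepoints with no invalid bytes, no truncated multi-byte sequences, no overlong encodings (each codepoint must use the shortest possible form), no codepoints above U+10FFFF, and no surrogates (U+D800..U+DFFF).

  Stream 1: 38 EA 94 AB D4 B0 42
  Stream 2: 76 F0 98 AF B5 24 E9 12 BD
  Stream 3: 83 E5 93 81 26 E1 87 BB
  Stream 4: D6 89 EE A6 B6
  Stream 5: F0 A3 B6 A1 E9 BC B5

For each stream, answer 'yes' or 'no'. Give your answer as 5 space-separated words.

Stream 1: decodes cleanly. VALID
Stream 2: error at byte offset 7. INVALID
Stream 3: error at byte offset 0. INVALID
Stream 4: decodes cleanly. VALID
Stream 5: decodes cleanly. VALID

Answer: yes no no yes yes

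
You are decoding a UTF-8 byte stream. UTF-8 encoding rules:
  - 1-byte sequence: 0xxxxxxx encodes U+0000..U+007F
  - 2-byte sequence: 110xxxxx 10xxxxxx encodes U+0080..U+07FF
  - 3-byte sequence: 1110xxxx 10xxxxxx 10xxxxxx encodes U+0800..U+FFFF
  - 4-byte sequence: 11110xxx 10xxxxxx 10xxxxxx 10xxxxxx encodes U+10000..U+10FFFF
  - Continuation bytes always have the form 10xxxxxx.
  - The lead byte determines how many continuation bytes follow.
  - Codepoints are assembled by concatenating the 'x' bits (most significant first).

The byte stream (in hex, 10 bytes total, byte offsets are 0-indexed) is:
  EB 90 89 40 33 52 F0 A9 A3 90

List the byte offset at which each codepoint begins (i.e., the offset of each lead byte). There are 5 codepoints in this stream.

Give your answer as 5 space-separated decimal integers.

Byte[0]=EB: 3-byte lead, need 2 cont bytes. acc=0xB
Byte[1]=90: continuation. acc=(acc<<6)|0x10=0x2D0
Byte[2]=89: continuation. acc=(acc<<6)|0x09=0xB409
Completed: cp=U+B409 (starts at byte 0)
Byte[3]=40: 1-byte ASCII. cp=U+0040
Byte[4]=33: 1-byte ASCII. cp=U+0033
Byte[5]=52: 1-byte ASCII. cp=U+0052
Byte[6]=F0: 4-byte lead, need 3 cont bytes. acc=0x0
Byte[7]=A9: continuation. acc=(acc<<6)|0x29=0x29
Byte[8]=A3: continuation. acc=(acc<<6)|0x23=0xA63
Byte[9]=90: continuation. acc=(acc<<6)|0x10=0x298D0
Completed: cp=U+298D0 (starts at byte 6)

Answer: 0 3 4 5 6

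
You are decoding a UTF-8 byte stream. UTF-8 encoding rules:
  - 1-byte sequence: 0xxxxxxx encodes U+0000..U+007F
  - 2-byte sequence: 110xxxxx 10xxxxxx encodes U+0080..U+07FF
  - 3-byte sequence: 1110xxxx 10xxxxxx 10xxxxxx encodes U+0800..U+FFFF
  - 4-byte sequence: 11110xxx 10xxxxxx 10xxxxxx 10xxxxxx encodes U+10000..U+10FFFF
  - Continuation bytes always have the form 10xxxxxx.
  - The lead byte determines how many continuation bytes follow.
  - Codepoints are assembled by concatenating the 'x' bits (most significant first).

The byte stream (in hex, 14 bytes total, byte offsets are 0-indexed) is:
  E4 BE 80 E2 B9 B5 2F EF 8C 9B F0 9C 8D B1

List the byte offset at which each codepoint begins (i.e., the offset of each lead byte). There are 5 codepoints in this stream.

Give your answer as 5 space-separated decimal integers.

Byte[0]=E4: 3-byte lead, need 2 cont bytes. acc=0x4
Byte[1]=BE: continuation. acc=(acc<<6)|0x3E=0x13E
Byte[2]=80: continuation. acc=(acc<<6)|0x00=0x4F80
Completed: cp=U+4F80 (starts at byte 0)
Byte[3]=E2: 3-byte lead, need 2 cont bytes. acc=0x2
Byte[4]=B9: continuation. acc=(acc<<6)|0x39=0xB9
Byte[5]=B5: continuation. acc=(acc<<6)|0x35=0x2E75
Completed: cp=U+2E75 (starts at byte 3)
Byte[6]=2F: 1-byte ASCII. cp=U+002F
Byte[7]=EF: 3-byte lead, need 2 cont bytes. acc=0xF
Byte[8]=8C: continuation. acc=(acc<<6)|0x0C=0x3CC
Byte[9]=9B: continuation. acc=(acc<<6)|0x1B=0xF31B
Completed: cp=U+F31B (starts at byte 7)
Byte[10]=F0: 4-byte lead, need 3 cont bytes. acc=0x0
Byte[11]=9C: continuation. acc=(acc<<6)|0x1C=0x1C
Byte[12]=8D: continuation. acc=(acc<<6)|0x0D=0x70D
Byte[13]=B1: continuation. acc=(acc<<6)|0x31=0x1C371
Completed: cp=U+1C371 (starts at byte 10)

Answer: 0 3 6 7 10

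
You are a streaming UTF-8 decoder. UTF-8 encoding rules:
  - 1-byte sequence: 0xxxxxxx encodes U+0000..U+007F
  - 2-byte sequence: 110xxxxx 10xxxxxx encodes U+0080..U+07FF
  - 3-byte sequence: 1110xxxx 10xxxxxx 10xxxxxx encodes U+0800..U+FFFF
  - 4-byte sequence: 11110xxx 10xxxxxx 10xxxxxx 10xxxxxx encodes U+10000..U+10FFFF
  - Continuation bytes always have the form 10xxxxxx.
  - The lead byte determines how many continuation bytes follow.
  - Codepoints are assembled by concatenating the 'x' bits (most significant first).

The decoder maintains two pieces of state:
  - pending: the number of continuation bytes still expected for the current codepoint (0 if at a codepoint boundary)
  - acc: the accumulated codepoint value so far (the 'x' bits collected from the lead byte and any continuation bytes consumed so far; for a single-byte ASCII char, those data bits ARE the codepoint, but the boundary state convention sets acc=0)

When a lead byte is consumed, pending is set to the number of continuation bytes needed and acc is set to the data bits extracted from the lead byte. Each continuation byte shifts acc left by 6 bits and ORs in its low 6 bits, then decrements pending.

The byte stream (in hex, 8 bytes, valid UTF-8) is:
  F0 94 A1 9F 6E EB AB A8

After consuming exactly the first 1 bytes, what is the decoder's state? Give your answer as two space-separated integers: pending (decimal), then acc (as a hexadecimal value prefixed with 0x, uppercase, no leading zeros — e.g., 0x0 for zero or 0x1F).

Byte[0]=F0: 4-byte lead. pending=3, acc=0x0

Answer: 3 0x0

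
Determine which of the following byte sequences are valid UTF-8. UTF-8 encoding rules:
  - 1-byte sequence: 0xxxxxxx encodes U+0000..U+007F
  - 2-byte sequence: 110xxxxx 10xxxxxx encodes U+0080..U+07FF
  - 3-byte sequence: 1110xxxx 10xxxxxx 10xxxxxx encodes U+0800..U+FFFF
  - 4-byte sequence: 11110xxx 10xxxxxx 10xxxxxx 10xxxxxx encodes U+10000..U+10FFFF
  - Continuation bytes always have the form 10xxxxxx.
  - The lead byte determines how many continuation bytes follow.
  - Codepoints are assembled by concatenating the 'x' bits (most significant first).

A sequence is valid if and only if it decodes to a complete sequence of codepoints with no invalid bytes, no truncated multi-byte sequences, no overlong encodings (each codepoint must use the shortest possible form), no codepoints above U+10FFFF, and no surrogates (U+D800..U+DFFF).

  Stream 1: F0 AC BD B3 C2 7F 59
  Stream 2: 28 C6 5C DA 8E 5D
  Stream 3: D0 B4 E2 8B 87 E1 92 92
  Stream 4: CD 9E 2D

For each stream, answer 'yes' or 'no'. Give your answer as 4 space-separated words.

Stream 1: error at byte offset 5. INVALID
Stream 2: error at byte offset 2. INVALID
Stream 3: decodes cleanly. VALID
Stream 4: decodes cleanly. VALID

Answer: no no yes yes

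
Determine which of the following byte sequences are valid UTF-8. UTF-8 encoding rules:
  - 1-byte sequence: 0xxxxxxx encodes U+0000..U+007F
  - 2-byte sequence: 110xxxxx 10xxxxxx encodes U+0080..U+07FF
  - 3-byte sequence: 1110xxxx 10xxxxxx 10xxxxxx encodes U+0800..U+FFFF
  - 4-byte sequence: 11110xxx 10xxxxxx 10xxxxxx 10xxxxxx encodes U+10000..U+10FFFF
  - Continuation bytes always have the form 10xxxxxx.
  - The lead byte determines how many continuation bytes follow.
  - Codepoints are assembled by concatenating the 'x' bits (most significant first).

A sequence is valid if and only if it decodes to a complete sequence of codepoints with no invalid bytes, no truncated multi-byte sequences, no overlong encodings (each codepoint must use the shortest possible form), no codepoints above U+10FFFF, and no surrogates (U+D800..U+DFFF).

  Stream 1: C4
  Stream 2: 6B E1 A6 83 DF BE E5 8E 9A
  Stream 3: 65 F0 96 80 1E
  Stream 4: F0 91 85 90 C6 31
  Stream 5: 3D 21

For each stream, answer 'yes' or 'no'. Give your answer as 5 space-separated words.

Answer: no yes no no yes

Derivation:
Stream 1: error at byte offset 1. INVALID
Stream 2: decodes cleanly. VALID
Stream 3: error at byte offset 4. INVALID
Stream 4: error at byte offset 5. INVALID
Stream 5: decodes cleanly. VALID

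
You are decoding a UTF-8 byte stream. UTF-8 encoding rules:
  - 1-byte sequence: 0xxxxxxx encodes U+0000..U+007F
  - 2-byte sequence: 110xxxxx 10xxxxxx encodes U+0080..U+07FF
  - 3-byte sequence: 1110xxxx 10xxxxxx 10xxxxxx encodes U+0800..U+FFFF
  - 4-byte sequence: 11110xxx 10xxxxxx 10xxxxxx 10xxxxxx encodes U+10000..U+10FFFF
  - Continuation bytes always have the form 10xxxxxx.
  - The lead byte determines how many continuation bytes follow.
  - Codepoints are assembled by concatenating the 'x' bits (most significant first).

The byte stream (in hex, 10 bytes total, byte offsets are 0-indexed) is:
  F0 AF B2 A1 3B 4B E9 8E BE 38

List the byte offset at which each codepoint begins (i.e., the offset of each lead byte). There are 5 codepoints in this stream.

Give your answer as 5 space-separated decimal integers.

Answer: 0 4 5 6 9

Derivation:
Byte[0]=F0: 4-byte lead, need 3 cont bytes. acc=0x0
Byte[1]=AF: continuation. acc=(acc<<6)|0x2F=0x2F
Byte[2]=B2: continuation. acc=(acc<<6)|0x32=0xBF2
Byte[3]=A1: continuation. acc=(acc<<6)|0x21=0x2FCA1
Completed: cp=U+2FCA1 (starts at byte 0)
Byte[4]=3B: 1-byte ASCII. cp=U+003B
Byte[5]=4B: 1-byte ASCII. cp=U+004B
Byte[6]=E9: 3-byte lead, need 2 cont bytes. acc=0x9
Byte[7]=8E: continuation. acc=(acc<<6)|0x0E=0x24E
Byte[8]=BE: continuation. acc=(acc<<6)|0x3E=0x93BE
Completed: cp=U+93BE (starts at byte 6)
Byte[9]=38: 1-byte ASCII. cp=U+0038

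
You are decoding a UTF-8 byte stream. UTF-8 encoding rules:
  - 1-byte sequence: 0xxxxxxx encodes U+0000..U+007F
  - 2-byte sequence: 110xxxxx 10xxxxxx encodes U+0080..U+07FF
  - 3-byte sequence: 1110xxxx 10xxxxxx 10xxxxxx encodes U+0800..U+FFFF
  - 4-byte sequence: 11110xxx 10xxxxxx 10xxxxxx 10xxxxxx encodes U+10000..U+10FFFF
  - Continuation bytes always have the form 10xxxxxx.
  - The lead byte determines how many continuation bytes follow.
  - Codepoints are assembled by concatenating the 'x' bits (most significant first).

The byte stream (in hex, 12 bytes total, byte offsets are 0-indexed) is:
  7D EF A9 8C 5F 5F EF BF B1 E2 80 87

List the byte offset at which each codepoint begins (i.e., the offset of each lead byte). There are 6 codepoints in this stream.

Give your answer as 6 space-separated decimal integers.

Byte[0]=7D: 1-byte ASCII. cp=U+007D
Byte[1]=EF: 3-byte lead, need 2 cont bytes. acc=0xF
Byte[2]=A9: continuation. acc=(acc<<6)|0x29=0x3E9
Byte[3]=8C: continuation. acc=(acc<<6)|0x0C=0xFA4C
Completed: cp=U+FA4C (starts at byte 1)
Byte[4]=5F: 1-byte ASCII. cp=U+005F
Byte[5]=5F: 1-byte ASCII. cp=U+005F
Byte[6]=EF: 3-byte lead, need 2 cont bytes. acc=0xF
Byte[7]=BF: continuation. acc=(acc<<6)|0x3F=0x3FF
Byte[8]=B1: continuation. acc=(acc<<6)|0x31=0xFFF1
Completed: cp=U+FFF1 (starts at byte 6)
Byte[9]=E2: 3-byte lead, need 2 cont bytes. acc=0x2
Byte[10]=80: continuation. acc=(acc<<6)|0x00=0x80
Byte[11]=87: continuation. acc=(acc<<6)|0x07=0x2007
Completed: cp=U+2007 (starts at byte 9)

Answer: 0 1 4 5 6 9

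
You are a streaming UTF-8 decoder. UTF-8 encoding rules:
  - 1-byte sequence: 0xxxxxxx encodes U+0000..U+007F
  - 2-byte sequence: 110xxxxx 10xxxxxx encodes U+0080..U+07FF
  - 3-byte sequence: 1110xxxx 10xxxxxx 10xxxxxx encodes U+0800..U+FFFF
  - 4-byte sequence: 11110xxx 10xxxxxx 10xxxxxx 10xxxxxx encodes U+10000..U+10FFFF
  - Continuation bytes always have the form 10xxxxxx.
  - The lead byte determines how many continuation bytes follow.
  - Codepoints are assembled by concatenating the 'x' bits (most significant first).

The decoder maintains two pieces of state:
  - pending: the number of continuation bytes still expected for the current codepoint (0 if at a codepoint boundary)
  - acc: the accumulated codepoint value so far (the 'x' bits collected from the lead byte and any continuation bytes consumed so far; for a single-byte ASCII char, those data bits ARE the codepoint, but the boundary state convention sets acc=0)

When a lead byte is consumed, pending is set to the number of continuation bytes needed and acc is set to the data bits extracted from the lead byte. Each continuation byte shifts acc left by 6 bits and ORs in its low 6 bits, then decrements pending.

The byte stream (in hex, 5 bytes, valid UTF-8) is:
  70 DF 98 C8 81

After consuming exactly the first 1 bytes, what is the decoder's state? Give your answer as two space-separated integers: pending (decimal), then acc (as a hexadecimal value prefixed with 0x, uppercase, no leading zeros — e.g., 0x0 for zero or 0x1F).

Answer: 0 0x0

Derivation:
Byte[0]=70: 1-byte. pending=0, acc=0x0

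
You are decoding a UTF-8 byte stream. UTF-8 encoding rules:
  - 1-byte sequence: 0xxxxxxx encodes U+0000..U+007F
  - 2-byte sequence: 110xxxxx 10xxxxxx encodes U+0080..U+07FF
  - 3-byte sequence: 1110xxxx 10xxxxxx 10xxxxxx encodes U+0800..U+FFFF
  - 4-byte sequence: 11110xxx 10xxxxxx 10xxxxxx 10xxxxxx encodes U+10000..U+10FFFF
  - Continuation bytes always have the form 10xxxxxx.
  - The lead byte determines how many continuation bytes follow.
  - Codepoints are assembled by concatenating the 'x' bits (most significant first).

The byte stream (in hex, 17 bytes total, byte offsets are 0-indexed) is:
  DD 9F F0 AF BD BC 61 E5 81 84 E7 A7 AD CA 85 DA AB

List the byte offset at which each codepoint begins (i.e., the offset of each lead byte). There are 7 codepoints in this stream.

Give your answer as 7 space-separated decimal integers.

Byte[0]=DD: 2-byte lead, need 1 cont bytes. acc=0x1D
Byte[1]=9F: continuation. acc=(acc<<6)|0x1F=0x75F
Completed: cp=U+075F (starts at byte 0)
Byte[2]=F0: 4-byte lead, need 3 cont bytes. acc=0x0
Byte[3]=AF: continuation. acc=(acc<<6)|0x2F=0x2F
Byte[4]=BD: continuation. acc=(acc<<6)|0x3D=0xBFD
Byte[5]=BC: continuation. acc=(acc<<6)|0x3C=0x2FF7C
Completed: cp=U+2FF7C (starts at byte 2)
Byte[6]=61: 1-byte ASCII. cp=U+0061
Byte[7]=E5: 3-byte lead, need 2 cont bytes. acc=0x5
Byte[8]=81: continuation. acc=(acc<<6)|0x01=0x141
Byte[9]=84: continuation. acc=(acc<<6)|0x04=0x5044
Completed: cp=U+5044 (starts at byte 7)
Byte[10]=E7: 3-byte lead, need 2 cont bytes. acc=0x7
Byte[11]=A7: continuation. acc=(acc<<6)|0x27=0x1E7
Byte[12]=AD: continuation. acc=(acc<<6)|0x2D=0x79ED
Completed: cp=U+79ED (starts at byte 10)
Byte[13]=CA: 2-byte lead, need 1 cont bytes. acc=0xA
Byte[14]=85: continuation. acc=(acc<<6)|0x05=0x285
Completed: cp=U+0285 (starts at byte 13)
Byte[15]=DA: 2-byte lead, need 1 cont bytes. acc=0x1A
Byte[16]=AB: continuation. acc=(acc<<6)|0x2B=0x6AB
Completed: cp=U+06AB (starts at byte 15)

Answer: 0 2 6 7 10 13 15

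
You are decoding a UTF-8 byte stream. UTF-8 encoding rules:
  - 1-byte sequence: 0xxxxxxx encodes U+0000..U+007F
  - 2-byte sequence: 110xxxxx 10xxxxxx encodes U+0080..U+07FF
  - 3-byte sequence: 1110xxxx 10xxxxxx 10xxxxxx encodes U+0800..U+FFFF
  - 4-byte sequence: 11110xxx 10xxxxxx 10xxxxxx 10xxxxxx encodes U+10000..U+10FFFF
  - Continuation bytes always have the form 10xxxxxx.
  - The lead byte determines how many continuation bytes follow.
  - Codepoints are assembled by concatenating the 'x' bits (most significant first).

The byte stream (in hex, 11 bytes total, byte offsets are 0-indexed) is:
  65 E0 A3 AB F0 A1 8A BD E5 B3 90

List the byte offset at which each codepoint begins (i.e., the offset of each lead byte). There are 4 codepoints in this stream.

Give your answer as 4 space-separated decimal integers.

Byte[0]=65: 1-byte ASCII. cp=U+0065
Byte[1]=E0: 3-byte lead, need 2 cont bytes. acc=0x0
Byte[2]=A3: continuation. acc=(acc<<6)|0x23=0x23
Byte[3]=AB: continuation. acc=(acc<<6)|0x2B=0x8EB
Completed: cp=U+08EB (starts at byte 1)
Byte[4]=F0: 4-byte lead, need 3 cont bytes. acc=0x0
Byte[5]=A1: continuation. acc=(acc<<6)|0x21=0x21
Byte[6]=8A: continuation. acc=(acc<<6)|0x0A=0x84A
Byte[7]=BD: continuation. acc=(acc<<6)|0x3D=0x212BD
Completed: cp=U+212BD (starts at byte 4)
Byte[8]=E5: 3-byte lead, need 2 cont bytes. acc=0x5
Byte[9]=B3: continuation. acc=(acc<<6)|0x33=0x173
Byte[10]=90: continuation. acc=(acc<<6)|0x10=0x5CD0
Completed: cp=U+5CD0 (starts at byte 8)

Answer: 0 1 4 8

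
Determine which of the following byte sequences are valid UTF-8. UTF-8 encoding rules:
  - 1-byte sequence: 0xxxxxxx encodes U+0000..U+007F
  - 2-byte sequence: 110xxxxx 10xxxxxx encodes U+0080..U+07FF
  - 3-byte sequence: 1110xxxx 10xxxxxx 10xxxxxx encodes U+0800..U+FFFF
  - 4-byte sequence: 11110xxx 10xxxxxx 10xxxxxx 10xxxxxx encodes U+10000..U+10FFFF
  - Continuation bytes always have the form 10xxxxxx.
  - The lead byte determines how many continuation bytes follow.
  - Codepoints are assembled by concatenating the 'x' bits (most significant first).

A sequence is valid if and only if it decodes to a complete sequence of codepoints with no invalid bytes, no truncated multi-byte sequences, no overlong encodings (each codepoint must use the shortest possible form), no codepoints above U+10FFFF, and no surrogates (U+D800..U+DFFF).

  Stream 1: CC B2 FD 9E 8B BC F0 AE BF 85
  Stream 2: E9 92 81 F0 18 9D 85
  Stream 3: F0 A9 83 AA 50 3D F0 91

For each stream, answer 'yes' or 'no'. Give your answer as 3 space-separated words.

Stream 1: error at byte offset 2. INVALID
Stream 2: error at byte offset 4. INVALID
Stream 3: error at byte offset 8. INVALID

Answer: no no no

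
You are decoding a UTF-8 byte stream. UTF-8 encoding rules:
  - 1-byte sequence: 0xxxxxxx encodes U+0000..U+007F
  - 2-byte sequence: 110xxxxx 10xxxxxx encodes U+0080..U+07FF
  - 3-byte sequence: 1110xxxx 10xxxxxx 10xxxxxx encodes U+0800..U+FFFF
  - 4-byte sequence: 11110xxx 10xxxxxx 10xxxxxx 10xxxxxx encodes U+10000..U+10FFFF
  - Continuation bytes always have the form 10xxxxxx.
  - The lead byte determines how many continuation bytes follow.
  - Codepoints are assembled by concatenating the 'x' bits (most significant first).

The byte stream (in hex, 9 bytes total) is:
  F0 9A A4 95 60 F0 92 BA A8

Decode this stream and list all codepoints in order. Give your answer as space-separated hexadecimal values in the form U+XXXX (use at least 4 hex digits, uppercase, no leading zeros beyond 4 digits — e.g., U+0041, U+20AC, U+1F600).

Answer: U+1A915 U+0060 U+12EA8

Derivation:
Byte[0]=F0: 4-byte lead, need 3 cont bytes. acc=0x0
Byte[1]=9A: continuation. acc=(acc<<6)|0x1A=0x1A
Byte[2]=A4: continuation. acc=(acc<<6)|0x24=0x6A4
Byte[3]=95: continuation. acc=(acc<<6)|0x15=0x1A915
Completed: cp=U+1A915 (starts at byte 0)
Byte[4]=60: 1-byte ASCII. cp=U+0060
Byte[5]=F0: 4-byte lead, need 3 cont bytes. acc=0x0
Byte[6]=92: continuation. acc=(acc<<6)|0x12=0x12
Byte[7]=BA: continuation. acc=(acc<<6)|0x3A=0x4BA
Byte[8]=A8: continuation. acc=(acc<<6)|0x28=0x12EA8
Completed: cp=U+12EA8 (starts at byte 5)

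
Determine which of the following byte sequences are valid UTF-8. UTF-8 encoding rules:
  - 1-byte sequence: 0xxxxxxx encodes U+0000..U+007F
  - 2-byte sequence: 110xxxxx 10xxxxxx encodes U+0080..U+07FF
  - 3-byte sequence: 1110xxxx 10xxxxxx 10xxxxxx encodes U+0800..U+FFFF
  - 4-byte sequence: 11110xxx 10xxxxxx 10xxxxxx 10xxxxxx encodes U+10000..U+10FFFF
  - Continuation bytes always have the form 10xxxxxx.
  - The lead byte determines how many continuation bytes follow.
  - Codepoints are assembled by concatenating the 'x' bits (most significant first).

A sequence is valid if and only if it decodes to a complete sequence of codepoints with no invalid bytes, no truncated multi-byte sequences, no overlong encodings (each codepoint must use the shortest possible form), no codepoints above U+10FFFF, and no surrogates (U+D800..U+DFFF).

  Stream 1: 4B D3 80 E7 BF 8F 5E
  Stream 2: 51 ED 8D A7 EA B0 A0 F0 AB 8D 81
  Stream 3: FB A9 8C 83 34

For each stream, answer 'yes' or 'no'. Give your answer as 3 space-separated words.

Stream 1: decodes cleanly. VALID
Stream 2: decodes cleanly. VALID
Stream 3: error at byte offset 0. INVALID

Answer: yes yes no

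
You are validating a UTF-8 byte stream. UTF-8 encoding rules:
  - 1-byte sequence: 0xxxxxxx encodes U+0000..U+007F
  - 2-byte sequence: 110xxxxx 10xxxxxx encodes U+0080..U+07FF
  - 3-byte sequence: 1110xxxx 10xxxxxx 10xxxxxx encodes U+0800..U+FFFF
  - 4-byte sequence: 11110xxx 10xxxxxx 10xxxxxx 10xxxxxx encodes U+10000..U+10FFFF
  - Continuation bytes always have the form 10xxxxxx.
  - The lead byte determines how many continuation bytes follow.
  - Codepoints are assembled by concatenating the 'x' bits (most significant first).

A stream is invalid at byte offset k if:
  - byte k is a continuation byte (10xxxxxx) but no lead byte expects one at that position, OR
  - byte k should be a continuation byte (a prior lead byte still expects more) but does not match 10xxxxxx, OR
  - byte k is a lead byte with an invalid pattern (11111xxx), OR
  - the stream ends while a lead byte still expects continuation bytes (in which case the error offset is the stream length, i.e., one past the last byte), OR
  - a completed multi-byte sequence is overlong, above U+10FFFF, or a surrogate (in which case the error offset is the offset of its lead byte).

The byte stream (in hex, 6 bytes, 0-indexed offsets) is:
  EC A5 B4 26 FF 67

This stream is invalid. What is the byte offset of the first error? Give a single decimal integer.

Answer: 4

Derivation:
Byte[0]=EC: 3-byte lead, need 2 cont bytes. acc=0xC
Byte[1]=A5: continuation. acc=(acc<<6)|0x25=0x325
Byte[2]=B4: continuation. acc=(acc<<6)|0x34=0xC974
Completed: cp=U+C974 (starts at byte 0)
Byte[3]=26: 1-byte ASCII. cp=U+0026
Byte[4]=FF: INVALID lead byte (not 0xxx/110x/1110/11110)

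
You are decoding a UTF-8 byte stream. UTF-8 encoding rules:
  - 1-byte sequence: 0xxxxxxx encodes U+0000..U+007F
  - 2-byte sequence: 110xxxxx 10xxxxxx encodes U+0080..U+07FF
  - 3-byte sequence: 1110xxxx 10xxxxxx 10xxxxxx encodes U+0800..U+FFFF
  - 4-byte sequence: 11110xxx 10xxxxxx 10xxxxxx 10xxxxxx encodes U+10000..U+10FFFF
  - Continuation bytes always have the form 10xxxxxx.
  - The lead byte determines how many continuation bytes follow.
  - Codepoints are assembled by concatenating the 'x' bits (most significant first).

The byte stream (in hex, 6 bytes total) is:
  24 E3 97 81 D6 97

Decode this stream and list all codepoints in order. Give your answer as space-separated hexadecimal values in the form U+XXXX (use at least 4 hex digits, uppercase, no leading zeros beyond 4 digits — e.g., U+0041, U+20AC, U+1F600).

Byte[0]=24: 1-byte ASCII. cp=U+0024
Byte[1]=E3: 3-byte lead, need 2 cont bytes. acc=0x3
Byte[2]=97: continuation. acc=(acc<<6)|0x17=0xD7
Byte[3]=81: continuation. acc=(acc<<6)|0x01=0x35C1
Completed: cp=U+35C1 (starts at byte 1)
Byte[4]=D6: 2-byte lead, need 1 cont bytes. acc=0x16
Byte[5]=97: continuation. acc=(acc<<6)|0x17=0x597
Completed: cp=U+0597 (starts at byte 4)

Answer: U+0024 U+35C1 U+0597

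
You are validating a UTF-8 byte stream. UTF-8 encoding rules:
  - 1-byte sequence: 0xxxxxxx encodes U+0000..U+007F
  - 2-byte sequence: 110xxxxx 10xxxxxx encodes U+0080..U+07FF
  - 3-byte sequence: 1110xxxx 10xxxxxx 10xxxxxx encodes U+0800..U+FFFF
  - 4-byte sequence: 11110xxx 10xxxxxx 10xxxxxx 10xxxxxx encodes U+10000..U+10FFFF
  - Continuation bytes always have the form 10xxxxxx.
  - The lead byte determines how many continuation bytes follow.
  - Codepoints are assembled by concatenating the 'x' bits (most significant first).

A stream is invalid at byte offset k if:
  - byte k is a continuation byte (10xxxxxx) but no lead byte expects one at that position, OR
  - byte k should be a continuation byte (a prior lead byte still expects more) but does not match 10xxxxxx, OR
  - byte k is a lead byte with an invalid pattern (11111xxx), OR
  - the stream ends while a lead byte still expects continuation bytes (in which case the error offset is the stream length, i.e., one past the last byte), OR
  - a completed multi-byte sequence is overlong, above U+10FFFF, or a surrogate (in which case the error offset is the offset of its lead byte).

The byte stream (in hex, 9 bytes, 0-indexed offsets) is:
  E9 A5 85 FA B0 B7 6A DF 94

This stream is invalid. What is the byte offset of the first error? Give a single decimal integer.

Byte[0]=E9: 3-byte lead, need 2 cont bytes. acc=0x9
Byte[1]=A5: continuation. acc=(acc<<6)|0x25=0x265
Byte[2]=85: continuation. acc=(acc<<6)|0x05=0x9945
Completed: cp=U+9945 (starts at byte 0)
Byte[3]=FA: INVALID lead byte (not 0xxx/110x/1110/11110)

Answer: 3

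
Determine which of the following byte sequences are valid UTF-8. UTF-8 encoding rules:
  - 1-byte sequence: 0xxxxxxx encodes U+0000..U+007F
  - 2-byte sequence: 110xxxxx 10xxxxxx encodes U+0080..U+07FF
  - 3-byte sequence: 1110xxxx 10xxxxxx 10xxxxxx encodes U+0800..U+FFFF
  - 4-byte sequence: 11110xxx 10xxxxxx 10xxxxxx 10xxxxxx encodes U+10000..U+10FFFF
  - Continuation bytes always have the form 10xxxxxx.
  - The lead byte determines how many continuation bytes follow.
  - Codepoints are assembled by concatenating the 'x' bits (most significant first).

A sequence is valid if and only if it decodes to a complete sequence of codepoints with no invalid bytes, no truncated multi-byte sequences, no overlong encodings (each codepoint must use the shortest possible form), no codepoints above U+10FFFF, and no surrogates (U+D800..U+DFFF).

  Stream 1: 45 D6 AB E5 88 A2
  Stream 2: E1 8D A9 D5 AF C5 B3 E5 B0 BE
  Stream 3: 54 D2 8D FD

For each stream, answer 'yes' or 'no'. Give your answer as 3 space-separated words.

Stream 1: decodes cleanly. VALID
Stream 2: decodes cleanly. VALID
Stream 3: error at byte offset 3. INVALID

Answer: yes yes no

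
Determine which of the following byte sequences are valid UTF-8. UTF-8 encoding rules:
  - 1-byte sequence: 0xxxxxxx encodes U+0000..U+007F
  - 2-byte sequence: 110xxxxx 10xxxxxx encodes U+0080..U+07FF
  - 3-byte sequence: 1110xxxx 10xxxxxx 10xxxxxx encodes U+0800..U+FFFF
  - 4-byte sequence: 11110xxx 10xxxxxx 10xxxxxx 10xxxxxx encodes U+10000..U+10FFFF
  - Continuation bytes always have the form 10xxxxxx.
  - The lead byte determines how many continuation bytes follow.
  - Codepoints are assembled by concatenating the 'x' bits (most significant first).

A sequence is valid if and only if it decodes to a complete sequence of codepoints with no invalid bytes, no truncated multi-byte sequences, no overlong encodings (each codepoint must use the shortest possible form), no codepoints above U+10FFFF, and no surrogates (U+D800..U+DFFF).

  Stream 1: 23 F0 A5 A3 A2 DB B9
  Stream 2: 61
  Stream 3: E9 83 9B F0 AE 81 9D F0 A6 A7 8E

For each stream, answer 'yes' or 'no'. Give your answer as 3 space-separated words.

Stream 1: decodes cleanly. VALID
Stream 2: decodes cleanly. VALID
Stream 3: decodes cleanly. VALID

Answer: yes yes yes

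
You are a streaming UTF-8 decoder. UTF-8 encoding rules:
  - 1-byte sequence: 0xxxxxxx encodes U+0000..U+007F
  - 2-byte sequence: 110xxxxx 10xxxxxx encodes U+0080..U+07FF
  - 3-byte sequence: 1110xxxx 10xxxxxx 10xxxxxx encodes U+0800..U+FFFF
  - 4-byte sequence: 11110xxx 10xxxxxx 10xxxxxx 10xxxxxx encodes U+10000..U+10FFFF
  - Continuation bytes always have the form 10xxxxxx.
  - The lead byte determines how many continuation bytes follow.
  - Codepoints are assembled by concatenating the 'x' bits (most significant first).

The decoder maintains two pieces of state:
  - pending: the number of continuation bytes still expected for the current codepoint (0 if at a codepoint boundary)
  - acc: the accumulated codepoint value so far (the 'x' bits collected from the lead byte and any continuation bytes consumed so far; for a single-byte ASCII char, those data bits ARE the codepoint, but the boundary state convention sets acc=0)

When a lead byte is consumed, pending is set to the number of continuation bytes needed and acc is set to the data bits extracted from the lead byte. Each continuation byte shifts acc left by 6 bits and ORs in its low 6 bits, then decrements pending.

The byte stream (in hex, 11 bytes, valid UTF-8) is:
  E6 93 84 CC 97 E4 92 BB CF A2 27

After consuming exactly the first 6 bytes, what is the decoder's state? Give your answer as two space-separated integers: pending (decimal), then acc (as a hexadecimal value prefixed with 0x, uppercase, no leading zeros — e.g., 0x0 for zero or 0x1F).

Answer: 2 0x4

Derivation:
Byte[0]=E6: 3-byte lead. pending=2, acc=0x6
Byte[1]=93: continuation. acc=(acc<<6)|0x13=0x193, pending=1
Byte[2]=84: continuation. acc=(acc<<6)|0x04=0x64C4, pending=0
Byte[3]=CC: 2-byte lead. pending=1, acc=0xC
Byte[4]=97: continuation. acc=(acc<<6)|0x17=0x317, pending=0
Byte[5]=E4: 3-byte lead. pending=2, acc=0x4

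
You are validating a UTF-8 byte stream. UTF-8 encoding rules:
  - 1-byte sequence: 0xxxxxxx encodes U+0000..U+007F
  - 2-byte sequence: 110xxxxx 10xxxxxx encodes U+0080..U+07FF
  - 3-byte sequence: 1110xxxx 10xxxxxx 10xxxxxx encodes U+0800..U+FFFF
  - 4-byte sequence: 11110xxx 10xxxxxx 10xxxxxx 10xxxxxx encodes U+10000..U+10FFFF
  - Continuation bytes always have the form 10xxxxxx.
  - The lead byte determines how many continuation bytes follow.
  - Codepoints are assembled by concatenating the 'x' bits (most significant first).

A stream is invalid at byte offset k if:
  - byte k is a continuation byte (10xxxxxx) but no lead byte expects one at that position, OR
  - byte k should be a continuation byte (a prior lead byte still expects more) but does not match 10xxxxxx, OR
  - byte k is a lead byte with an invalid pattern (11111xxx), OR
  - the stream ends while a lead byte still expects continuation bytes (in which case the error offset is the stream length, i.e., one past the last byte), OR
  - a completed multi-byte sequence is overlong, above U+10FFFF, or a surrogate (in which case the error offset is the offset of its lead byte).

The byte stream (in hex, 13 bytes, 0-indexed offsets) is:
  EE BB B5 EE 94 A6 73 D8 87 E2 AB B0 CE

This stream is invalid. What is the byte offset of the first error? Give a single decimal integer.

Answer: 13

Derivation:
Byte[0]=EE: 3-byte lead, need 2 cont bytes. acc=0xE
Byte[1]=BB: continuation. acc=(acc<<6)|0x3B=0x3BB
Byte[2]=B5: continuation. acc=(acc<<6)|0x35=0xEEF5
Completed: cp=U+EEF5 (starts at byte 0)
Byte[3]=EE: 3-byte lead, need 2 cont bytes. acc=0xE
Byte[4]=94: continuation. acc=(acc<<6)|0x14=0x394
Byte[5]=A6: continuation. acc=(acc<<6)|0x26=0xE526
Completed: cp=U+E526 (starts at byte 3)
Byte[6]=73: 1-byte ASCII. cp=U+0073
Byte[7]=D8: 2-byte lead, need 1 cont bytes. acc=0x18
Byte[8]=87: continuation. acc=(acc<<6)|0x07=0x607
Completed: cp=U+0607 (starts at byte 7)
Byte[9]=E2: 3-byte lead, need 2 cont bytes. acc=0x2
Byte[10]=AB: continuation. acc=(acc<<6)|0x2B=0xAB
Byte[11]=B0: continuation. acc=(acc<<6)|0x30=0x2AF0
Completed: cp=U+2AF0 (starts at byte 9)
Byte[12]=CE: 2-byte lead, need 1 cont bytes. acc=0xE
Byte[13]: stream ended, expected continuation. INVALID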